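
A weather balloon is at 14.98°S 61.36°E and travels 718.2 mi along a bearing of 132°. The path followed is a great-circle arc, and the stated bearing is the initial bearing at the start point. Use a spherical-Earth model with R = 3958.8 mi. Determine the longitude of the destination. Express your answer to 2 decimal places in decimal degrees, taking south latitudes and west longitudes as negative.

The arc subtends δ = 718.2/3958.8 = 0.181419 rad at the centre.
Start latitude φ₁ = -0.261450 rad; initial bearing θ = 2.303835 rad.
Destination latitude: φ₂ = arcsin( sin φ₁ cos δ + cos φ₁ sin δ cos θ ) = arcsin(-0.370865) = -21.77°.
Δλ = atan2( sin θ sin δ cos φ₁ , cos δ − sin φ₁ sin φ₂ ) = atan2(0.129525, 0.887727) = 0.144884 rad = 8.30°.
Hence λ₂ = 61.36° + 8.30° = 69.66°.

longitude 69.66°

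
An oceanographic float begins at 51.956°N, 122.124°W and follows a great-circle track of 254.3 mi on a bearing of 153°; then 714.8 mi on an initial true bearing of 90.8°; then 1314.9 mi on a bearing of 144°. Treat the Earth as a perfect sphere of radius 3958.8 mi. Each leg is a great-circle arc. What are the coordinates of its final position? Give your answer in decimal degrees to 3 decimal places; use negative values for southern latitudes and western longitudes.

latitude 31.210°, longitude -91.245°

Apply the spherical direct solution leg by leg, carrying full precision between legs.
Leg 1: from (51.956°, -122.124°), δ = 254.3/3958.8 = 0.064237 rad, θ = 153° → φ = 48.648°, λ = -119.596°.
Leg 2: from (48.648°, -119.596°), δ = 714.8/3958.8 = 0.180560 rad, θ = 90.8° → φ = 47.460°, λ = -104.194°.
Leg 3: from (47.460°, -104.194°), δ = 1314.9/3958.8 = 0.332146 rad, θ = 144° → φ = 31.210°, λ = -91.245°.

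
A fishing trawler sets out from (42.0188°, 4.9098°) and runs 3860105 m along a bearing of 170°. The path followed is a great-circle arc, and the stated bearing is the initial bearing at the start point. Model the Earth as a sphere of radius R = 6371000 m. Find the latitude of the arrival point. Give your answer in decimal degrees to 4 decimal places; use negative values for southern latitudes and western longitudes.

latitude 7.6755°

The arc subtends δ = 3860105/6371000 = 0.605887 rad at the centre.
Converting: φ₁ = 0.733366 rad, θ = 2.967060 rad.
Destination latitude: φ₂ = arcsin( sin φ₁ cos δ + cos φ₁ sin δ cos θ ) = arcsin(0.133562) = 7.6755°.
Δλ = atan2( sin θ sin δ cos φ₁ , cos δ − sin φ₁ sin φ₂ ) = atan2(0.073469, 0.732594) = 0.099951 rad = 5.7268°.
λ₂ = 4.9098° + 5.7268° = 10.6366°.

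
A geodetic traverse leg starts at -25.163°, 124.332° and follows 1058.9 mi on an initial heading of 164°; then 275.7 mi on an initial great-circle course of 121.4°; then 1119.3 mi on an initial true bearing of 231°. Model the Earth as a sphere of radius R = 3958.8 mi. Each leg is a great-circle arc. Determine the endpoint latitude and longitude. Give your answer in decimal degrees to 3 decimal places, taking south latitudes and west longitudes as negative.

Apply the spherical direct solution leg by leg, carrying full precision between legs.
Leg 1: from (-25.163°, 124.332°), δ = 1058.9/3958.8 = 0.267480 rad, θ = 164° → φ = -39.794°, λ = 129.773°.
Leg 2: from (-39.794°, 129.773°), δ = 275.7/3958.8 = 0.069642 rad, θ = 121.4° → φ = -41.785°, λ = 134.341°.
Leg 3: from (-41.785°, 134.341°), δ = 1119.3/3958.8 = 0.282737 rad, θ = 231° → φ = -50.425°, λ = 114.445°.

latitude -50.425°, longitude 114.445°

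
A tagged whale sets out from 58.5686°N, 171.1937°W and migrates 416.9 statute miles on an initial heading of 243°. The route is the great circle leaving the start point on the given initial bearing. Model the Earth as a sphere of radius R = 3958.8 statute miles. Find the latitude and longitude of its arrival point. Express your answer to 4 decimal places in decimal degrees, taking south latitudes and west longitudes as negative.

Central angle δ = d/R = 0.105310 rad.
Start latitude φ₁ = 1.022215 rad; initial bearing θ = 4.241150 rad.
sin φ₂ = sin φ₁ cos δ + cos φ₁ sin δ cos θ = (0.853265)(0.994460) + (0.521477)(0.105115)(-0.453990) = 0.823653
φ₂ = asin(0.823653) = 0.967822 rad = 55.4521°.
For the longitude increment, Δλ = atan2( sin θ sin δ cos φ₁, cos δ − sin φ₁ sin φ₂ ) = atan2(-0.048841, 0.291666) = -9.5062°.
λ₂ = -171.1937° + -9.5062° = -180.6999°, normalized to (−180°, 180°] → 179.3001°.

latitude 55.4521°, longitude 179.3001°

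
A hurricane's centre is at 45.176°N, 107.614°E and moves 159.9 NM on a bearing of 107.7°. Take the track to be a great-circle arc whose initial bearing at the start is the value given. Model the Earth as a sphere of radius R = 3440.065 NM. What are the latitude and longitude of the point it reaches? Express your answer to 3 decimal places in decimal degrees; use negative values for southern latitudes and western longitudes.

latitude 44.311°, longitude 111.161°

Angular distance δ = d/R = 159.9 / 3440.065 = 0.046482 rad.
With φ₁ = 45.176° = 0.788470 rad and θ = 107.7° = 1.879720 rad:
Destination latitude: φ₂ = arcsin( sin φ₁ cos δ + cos φ₁ sin δ cos θ ) = arcsin(0.698551) = 44.311°.
Then Δλ = atan2(0.031204, 0.503455) = 0.061901 rad, from sin θ sin δ cos φ₁ over cos δ − sin φ₁ sin φ₂.
λ₂ = λ₁ + Δλ = 111.161°.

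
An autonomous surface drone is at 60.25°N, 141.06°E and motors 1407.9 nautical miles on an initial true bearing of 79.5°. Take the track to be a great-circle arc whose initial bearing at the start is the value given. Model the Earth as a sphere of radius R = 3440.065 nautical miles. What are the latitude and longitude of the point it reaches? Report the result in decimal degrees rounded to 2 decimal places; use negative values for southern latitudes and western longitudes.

latitude 56.35°, longitude -174.01°

Angular distance δ = d/R = 1407.9 / 3440.065 = 0.409266 rad.
Converting: φ₁ = 1.051561 rad, θ = 1.387537 rad.
Destination latitude: φ₂ = arcsin( sin φ₁ cos δ + cos φ₁ sin δ cos θ ) = arcsin(0.832482) = 56.35°.
Δλ = atan2( sin θ sin δ cos φ₁ , cos δ − sin φ₁ sin φ₂ ) = atan2(0.194156, 0.194654) = 0.784118 rad = 44.93°.
λ₂ = 141.06° + 44.93° = 185.99°, normalized to (−180°, 180°] → -174.01°.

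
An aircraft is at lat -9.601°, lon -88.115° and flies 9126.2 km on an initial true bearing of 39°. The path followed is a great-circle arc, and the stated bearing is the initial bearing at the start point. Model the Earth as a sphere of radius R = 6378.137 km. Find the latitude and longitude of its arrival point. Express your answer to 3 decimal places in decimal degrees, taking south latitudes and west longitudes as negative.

The arc subtends δ = 9126.2/6378.137 = 1.430857 rad at the centre.
Converting: φ₁ = -0.167569 rad, θ = 0.680678 rad.
sin φ₂ = sin φ₁ cos δ + cos φ₁ sin δ cos θ = (-0.166786)(0.139483) + (0.985993)(0.990224)(0.777146) = 0.735506
φ₂ = asin(0.735506) = 0.826413 rad = 47.350°.
For the longitude increment, Δλ = atan2( sin θ sin δ cos φ₁, cos δ − sin φ₁ sin φ₂ ) = atan2(0.614440, 0.262155) = 66.894°.
λ₂ = λ₁ + Δλ = -21.221°.

latitude 47.350°, longitude -21.221°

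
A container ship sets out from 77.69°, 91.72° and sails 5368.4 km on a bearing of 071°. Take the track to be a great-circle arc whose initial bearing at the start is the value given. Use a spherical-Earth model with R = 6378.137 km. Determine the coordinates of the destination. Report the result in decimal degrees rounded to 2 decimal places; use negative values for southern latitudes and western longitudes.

latitude 44.64°, longitude -170.59°

δ = 5368.4/6378.137 = 0.841688 rad (48.2252°).
Start latitude φ₁ = 1.355946 rad; initial bearing θ = 1.239184 rad.
Applying the spherical law of cosines for sides, sin φ₂ = sin φ₁ cos δ + cos φ₁ sin δ cos θ = 0.702653, so φ₂ = 44.64°.
Δλ = atan2( sin θ sin δ cos φ₁ , cos δ − sin φ₁ sin φ₂ ) = atan2(0.150336, -0.020293) = 1.704967 rad = 97.69°.
λ₂ = 91.72° + 97.69° = 189.41°, normalized to (−180°, 180°] → -170.59°.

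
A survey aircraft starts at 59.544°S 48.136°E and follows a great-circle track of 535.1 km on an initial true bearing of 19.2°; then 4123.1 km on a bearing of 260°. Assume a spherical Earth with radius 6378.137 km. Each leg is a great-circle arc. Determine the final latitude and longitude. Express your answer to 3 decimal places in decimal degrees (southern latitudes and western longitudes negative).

latitude -45.536°, longitude -6.984°

Apply the spherical direct solution leg by leg, carrying full precision between legs.
Leg 1: from (-59.544°, 48.136°), δ = 535.1/6378.137 = 0.083896 rad, θ = 19.2° → φ = -54.972°, λ = 50.888°.
Leg 2: from (-54.972°, 50.888°), δ = 4123.1/6378.137 = 0.646443 rad, θ = 260° → φ = -45.536°, λ = -6.984°.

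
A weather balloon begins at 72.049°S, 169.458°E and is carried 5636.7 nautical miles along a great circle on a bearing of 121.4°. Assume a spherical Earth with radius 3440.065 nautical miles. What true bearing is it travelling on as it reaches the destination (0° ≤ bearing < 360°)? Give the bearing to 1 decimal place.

Central angle δ = d/R = 1.638545 rad.
Start latitude φ₁ = -1.257492 rad; initial bearing θ = 2.118830 rad.
Applying the spherical law of cosines for sides, sin φ₂ = sin φ₁ cos δ + cos φ₁ sin δ cos θ = -0.095808, so φ₂ = -5.498°.
For the longitude increment, Δλ = atan2( sin θ sin δ cos φ₁, cos δ − sin φ₁ sin φ₂ ) = atan2(0.262464, -0.158840) = 121.182°.
λ₂ = 169.458° + 121.182° = 290.640°, normalized to (−180°, 180°] → -69.360°.
The forward bearing on arrival equals the back-azimuth from the destination plus 180°.
Back-azimuth from P₂ (-5.5°, -69.4°) to P₁ (-72.0°, 169.5°), with Δλ' = λ₁ − λ₂ = 238.8°: atan2( sin Δλ' cos φ₁ , cos φ₂ sin φ₁ − sin φ₂ cos φ₁ cos Δλ' ) = 195.3°.
Final bearing = (195.3° + 180°) mod 360° = 15.3°.

final bearing 15.3°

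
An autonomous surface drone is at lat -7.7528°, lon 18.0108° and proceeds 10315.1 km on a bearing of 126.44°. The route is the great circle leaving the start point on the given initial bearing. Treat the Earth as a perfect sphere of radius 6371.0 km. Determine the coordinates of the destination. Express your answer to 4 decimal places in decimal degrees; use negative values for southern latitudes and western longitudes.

δ = 10315.1/6371 = 1.619071 rad (92.7659°).
Start latitude φ₁ = -0.135312 rad; initial bearing θ = 2.206794 rad.
Destination latitude: φ₂ = arcsin( sin φ₁ cos δ + cos φ₁ sin δ cos θ ) = arcsin(-0.581356) = -35.5460°.
Then Δλ = atan2(0.796197, -0.126680) = 1.728580 rad, from sin θ sin δ cos φ₁ over cos δ − sin φ₁ sin φ₂.
Hence λ₂ = 18.0108° + 99.0404° = 117.0512°.

latitude -35.5460°, longitude 117.0512°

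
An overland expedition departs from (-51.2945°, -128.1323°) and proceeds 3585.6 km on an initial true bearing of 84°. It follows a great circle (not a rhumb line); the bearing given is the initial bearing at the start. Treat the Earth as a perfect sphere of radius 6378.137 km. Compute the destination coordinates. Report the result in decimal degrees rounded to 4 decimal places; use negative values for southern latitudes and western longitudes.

latitude -38.7138°, longitude -85.3373°

The arc subtends δ = 3585.6/6378.137 = 0.562170 rad at the centre.
With φ₁ = -51.2945° = -0.895258 rad and θ = 84° = 1.466077 rad:
sin φ₂ = sin φ₁ cos δ + cos φ₁ sin δ cos θ = (-0.780370)(0.846100) + (0.625318)(0.533024)(0.104528) = -0.625431
φ₂ = asin(-0.625431) = -0.675684 rad = -38.7138°.
Δλ = atan2( sin θ sin δ cos φ₁ , cos δ − sin φ₁ sin φ₂ ) = atan2(0.331483, 0.358032) = 0.746913 rad = 42.7950°.
λ₂ = -128.1323° + 42.7950° = -85.3373°.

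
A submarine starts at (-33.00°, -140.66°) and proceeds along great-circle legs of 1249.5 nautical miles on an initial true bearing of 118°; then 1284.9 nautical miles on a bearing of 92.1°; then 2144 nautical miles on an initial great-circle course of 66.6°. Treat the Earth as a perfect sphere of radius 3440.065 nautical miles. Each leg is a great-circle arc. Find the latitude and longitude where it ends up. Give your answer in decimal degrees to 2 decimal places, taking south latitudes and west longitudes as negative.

Apply the spherical direct solution leg by leg, carrying full precision between legs.
Leg 1: from (-33.00°, -140.66°), δ = 1249.5/3440.065 = 0.363220 rad, θ = 118° → φ = -40.47°, λ = -116.31°.
Leg 2: from (-40.47°, -116.31°), δ = 1284.9/3440.065 = 0.373510 rad, θ = 92.1° → φ = -37.91°, λ = -88.78°.
Leg 3: from (-37.91°, -88.78°), δ = 2144/3440.065 = 0.623244 rad, θ = 66.6° → φ = -18.42°, λ = -54.41°.

latitude -18.42°, longitude -54.41°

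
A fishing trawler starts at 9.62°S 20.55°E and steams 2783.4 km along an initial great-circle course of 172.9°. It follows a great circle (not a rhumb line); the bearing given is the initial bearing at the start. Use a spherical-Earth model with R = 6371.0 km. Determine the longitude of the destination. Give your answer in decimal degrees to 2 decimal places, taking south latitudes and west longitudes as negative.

The arc subtends δ = 2783.4/6371 = 0.436886 rad at the centre.
Start latitude φ₁ = -0.167901 rad; initial bearing θ = 3.017674 rad.
sin φ₂ = sin φ₁ cos δ + cos φ₁ sin δ cos θ = (-0.167113)(0.906074) + (0.985938)(0.423120)(-0.992332) = -0.565388
φ₂ = asin(-0.565388) = -0.600903 rad = -34.43°.
Δλ = atan2( sin θ sin δ cos φ₁ , cos δ − sin φ₁ sin φ₂ ) = atan2(0.051563, 0.811590) = 0.063448 rad = 3.64°.
Hence λ₂ = 20.55° + 3.64° = 24.19°.

longitude 24.19°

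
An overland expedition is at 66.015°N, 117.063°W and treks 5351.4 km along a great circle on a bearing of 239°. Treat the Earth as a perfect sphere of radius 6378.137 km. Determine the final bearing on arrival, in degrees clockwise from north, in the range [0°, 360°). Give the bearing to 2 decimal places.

δ = 5351.4/6378.137 = 0.839022 rad (48.0724°).
With φ₁ = 66.015° = 1.152179 rad and θ = 239° = 4.171337 rad:
sin φ₂ = sin φ₁ cos δ + cos φ₁ sin δ cos θ = (0.913652)(0.668190) + (0.406497)(0.743990)(-0.515038) = 0.454730
φ₂ = asin(0.454730) = 0.472070 rad = 27.048°.
For the longitude increment, Δλ = atan2( sin θ sin δ cos φ₁, cos δ − sin φ₁ sin φ₂ ) = atan2(-0.259233, 0.252725) = -45.728°.
Hence λ₂ = -117.063° + -45.728° = -162.791°.
The forward bearing on arrival equals the back-azimuth from the destination plus 180°.
Back-azimuth from P₂ (27.05°, -162.79°) to P₁ (66.02°, -117.06°), with Δλ' = λ₁ − λ₂ = 45.73°: atan2( sin Δλ' cos φ₁ , cos φ₂ sin φ₁ − sin φ₂ cos φ₁ cos Δλ' ) = 23.03°.
Final bearing = (23.03° + 180°) mod 360° = 203.03°.

final bearing 203.03°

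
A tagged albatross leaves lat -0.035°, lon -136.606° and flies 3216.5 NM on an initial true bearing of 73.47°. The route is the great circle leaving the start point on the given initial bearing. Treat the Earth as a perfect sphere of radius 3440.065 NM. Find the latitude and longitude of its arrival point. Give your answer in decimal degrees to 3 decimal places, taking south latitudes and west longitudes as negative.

δ = 3216.5/3440.065 = 0.935011 rad (53.5722°).
Start latitude φ₁ = -0.000611 rad; initial bearing θ = 1.282293 rad.
Destination latitude: φ₂ = arcsin( sin φ₁ cos δ + cos φ₁ sin δ cos θ ) = arcsin(0.228562) = 13.212°.
For the longitude increment, Δλ = atan2( sin θ sin δ cos φ₁, cos δ − sin φ₁ sin φ₂ ) = atan2(0.771352, 0.593949) = 52.403°.
Hence λ₂ = -136.606° + 52.403° = -84.203°.

latitude 13.212°, longitude -84.203°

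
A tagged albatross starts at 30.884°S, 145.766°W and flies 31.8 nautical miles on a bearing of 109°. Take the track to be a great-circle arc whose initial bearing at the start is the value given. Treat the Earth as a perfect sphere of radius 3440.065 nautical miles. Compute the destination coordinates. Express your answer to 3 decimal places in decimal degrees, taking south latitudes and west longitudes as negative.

latitude -31.055°, longitude -145.181°

The arc subtends δ = 31.8/3440.065 = 0.009244 rad at the centre.
With φ₁ = -30.884° = -0.539027 rad and θ = 109° = 1.902409 rad:
Destination latitude: φ₂ = arcsin( sin φ₁ cos δ + cos φ₁ sin δ cos θ ) = arcsin(-0.515862) = -31.055°.
Δλ = atan2( sin θ sin δ cos φ₁ , cos δ − sin φ₁ sin φ₂ ) = atan2(0.007501, 0.735164) = 0.010203 rad = 0.585°.
λ₂ = -145.766° + 0.585° = -145.181°.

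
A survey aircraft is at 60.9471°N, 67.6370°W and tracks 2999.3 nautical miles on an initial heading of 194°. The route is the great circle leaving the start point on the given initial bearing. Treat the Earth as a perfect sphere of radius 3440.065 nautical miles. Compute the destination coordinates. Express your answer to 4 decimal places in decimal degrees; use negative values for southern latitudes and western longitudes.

latitude 11.6377°, longitude -78.5365°

Angular distance δ = d/R = 2999.3 / 3440.065 = 0.871873 rad.
Converting: φ₁ = 1.063728 rad, θ = 3.385939 rad.
Applying the spherical law of cosines for sides, sin φ₂ = sin φ₁ cos δ + cos φ₁ sin δ cos θ = 0.201722, so φ₂ = 11.6377°.
Δλ = atan2( sin θ sin δ cos φ₁ , cos δ − sin φ₁ sin φ₂ ) = atan2(-0.089936, 0.467054) = -0.190232 rad = -10.8995°.
Hence λ₂ = -67.6370° + -10.8995° = -78.5365°.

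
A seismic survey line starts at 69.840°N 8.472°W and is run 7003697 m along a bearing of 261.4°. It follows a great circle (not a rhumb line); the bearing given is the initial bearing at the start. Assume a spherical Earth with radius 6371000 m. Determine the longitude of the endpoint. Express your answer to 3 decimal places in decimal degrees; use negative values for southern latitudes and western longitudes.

δ = 7003697/6371000 = 1.099309 rad (62.9858°).
Start latitude φ₁ = 1.218938 rad; initial bearing θ = 4.562291 rad.
Applying the spherical law of cosines for sides, sin φ₂ = sin φ₁ cos δ + cos φ₁ sin δ cos θ = 0.380471, so φ₂ = 22.363°.
Then Δλ = atan2(-0.303588, 0.097051) = -1.261383 rad, from sin θ sin δ cos φ₁ over cos δ − sin φ₁ sin φ₂.
λ₂ = -8.472° + -72.272° = -80.744°.

longitude -80.744°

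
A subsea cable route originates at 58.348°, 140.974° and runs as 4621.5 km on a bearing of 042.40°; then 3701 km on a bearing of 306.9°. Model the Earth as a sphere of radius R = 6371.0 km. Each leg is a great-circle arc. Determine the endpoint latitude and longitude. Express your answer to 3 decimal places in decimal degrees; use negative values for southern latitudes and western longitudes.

latitude 63.508°, longitude 154.419°

Apply the spherical direct solution leg by leg, carrying full precision between legs.
Leg 1: from (58.348°, 140.974°), δ = 4621.5/6371 = 0.725396 rad, θ = 42.4° → φ = 63.383°, λ = -125.904°.
Leg 2: from (63.383°, -125.904°), δ = 3701/6371 = 0.580914 rad, θ = 306.9° → φ = 63.508°, λ = 154.419°.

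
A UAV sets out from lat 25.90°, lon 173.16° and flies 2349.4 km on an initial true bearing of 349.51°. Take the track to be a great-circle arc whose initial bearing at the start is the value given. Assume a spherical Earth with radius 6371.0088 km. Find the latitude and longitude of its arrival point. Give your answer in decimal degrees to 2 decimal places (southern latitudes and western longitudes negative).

latitude 46.58°, longitude 167.68°

Angular distance δ = d/R = 2349.4 / 6371.0088 = 0.368764 rad.
With φ₁ = 25.90° = 0.452040 rad and θ = 349.51° = 6.100100 rad:
Applying the spherical law of cosines for sides, sin φ₂ = sin φ₁ cos δ + cos φ₁ sin δ cos θ = 0.726275, so φ₂ = 46.58°.
For the longitude increment, Δλ = atan2( sin θ sin δ cos φ₁, cos δ − sin φ₁ sin φ₂ ) = atan2(-0.059036, 0.615535) = -5.48°.
Hence λ₂ = 173.16° + -5.48° = 167.68°.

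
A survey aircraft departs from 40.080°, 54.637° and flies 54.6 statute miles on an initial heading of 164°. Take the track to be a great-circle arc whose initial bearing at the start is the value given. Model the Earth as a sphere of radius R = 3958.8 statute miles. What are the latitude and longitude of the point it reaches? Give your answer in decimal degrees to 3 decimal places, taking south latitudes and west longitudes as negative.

Angular distance δ = d/R = 54.6 / 3958.8 = 0.013792 rad.
Converting: φ₁ = 0.699528 rad, θ = 2.862340 rad.
sin φ₂ = sin φ₁ cos δ + cos φ₁ sin δ cos θ = (0.643857)(0.999905) + (0.765146)(0.013792)(-0.961262) = 0.633652
φ₂ = asin(0.633652) = 0.686264 rad = 39.320°.
Δλ = atan2( sin θ sin δ cos φ₁ , cos δ − sin φ₁ sin φ₂ ) = atan2(0.002909, 0.591924) = 0.004914 rad = 0.282°.
Hence λ₂ = 54.637° + 0.282° = 54.919°.

latitude 39.320°, longitude 54.919°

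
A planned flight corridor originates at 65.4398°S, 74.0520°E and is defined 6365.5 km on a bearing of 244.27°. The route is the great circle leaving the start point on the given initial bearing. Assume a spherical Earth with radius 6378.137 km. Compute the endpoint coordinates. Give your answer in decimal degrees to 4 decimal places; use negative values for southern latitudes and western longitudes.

latitude -40.1342°, longitude -23.9603°

The arc subtends δ = 6365.5/6378.137 = 0.998019 rad at the centre.
With φ₁ = -65.4398° = -1.142140 rad and θ = 244.27° = 4.263316 rad:
Destination latitude: φ₂ = arcsin( sin φ₁ cos δ + cos φ₁ sin δ cos θ ) = arcsin(-0.644581) = -40.1342°.
For the longitude increment, Δλ = atan2( sin θ sin δ cos φ₁, cos δ − sin φ₁ sin φ₂ ) = atan2(-0.314677, -0.044294) = -98.0123°.
λ₂ = 74.0520° + -98.0123° = -23.9603°.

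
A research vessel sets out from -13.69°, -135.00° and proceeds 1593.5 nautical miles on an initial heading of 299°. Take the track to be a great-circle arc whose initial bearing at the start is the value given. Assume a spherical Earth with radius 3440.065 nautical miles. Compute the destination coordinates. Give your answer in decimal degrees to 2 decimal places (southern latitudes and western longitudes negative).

latitude -0.07°, longitude -158.00°

δ = 1593.5/3440.065 = 0.463218 rad (26.5404°).
Start latitude φ₁ = -0.238936 rad; initial bearing θ = 5.218534 rad.
Destination latitude: φ₂ = arcsin( sin φ₁ cos δ + cos φ₁ sin δ cos θ ) = arcsin(-0.001255) = -0.07°.
For the longitude increment, Δλ = atan2( sin θ sin δ cos φ₁, cos δ − sin φ₁ sin φ₂ ) = atan2(-0.379703, 0.894322) = -23.00°.
λ₂ = -135.00° + -23.00° = -158.00°.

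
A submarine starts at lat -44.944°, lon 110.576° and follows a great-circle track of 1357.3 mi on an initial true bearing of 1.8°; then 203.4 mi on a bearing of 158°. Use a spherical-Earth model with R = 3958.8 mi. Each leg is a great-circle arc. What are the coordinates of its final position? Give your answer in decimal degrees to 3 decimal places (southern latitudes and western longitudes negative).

latitude -28.031°, longitude 112.494°

Apply the spherical direct solution leg by leg, carrying full precision between legs.
Leg 1: from (-44.944°, 110.576°), δ = 1357.3/3958.8 = 0.342856 rad, θ = 1.8° → φ = -25.307°, λ = 111.245°.
Leg 2: from (-25.307°, 111.245°), δ = 203.4/3958.8 = 0.051379 rad, θ = 158° → φ = -28.031°, λ = 112.494°.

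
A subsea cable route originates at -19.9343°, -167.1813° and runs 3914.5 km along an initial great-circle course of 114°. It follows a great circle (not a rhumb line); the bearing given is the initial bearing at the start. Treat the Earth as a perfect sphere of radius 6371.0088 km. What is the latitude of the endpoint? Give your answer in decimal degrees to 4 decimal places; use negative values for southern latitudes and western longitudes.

The arc subtends δ = 3914.5/6371.0088 = 0.614424 rad at the centre.
Converting: φ₁ = -0.347919 rad, θ = 1.989675 rad.
Destination latitude: φ₂ = arcsin( sin φ₁ cos δ + cos φ₁ sin δ cos θ ) = arcsin(-0.499016) = -29.9349°.
Δλ = atan2( sin θ sin δ cos φ₁ , cos δ − sin φ₁ sin φ₂ ) = atan2(0.495093, 0.646970) = 0.653189 rad = 37.4250°.
Hence λ₂ = -167.1813° + 37.4250° = -129.7563°.

latitude -29.9349°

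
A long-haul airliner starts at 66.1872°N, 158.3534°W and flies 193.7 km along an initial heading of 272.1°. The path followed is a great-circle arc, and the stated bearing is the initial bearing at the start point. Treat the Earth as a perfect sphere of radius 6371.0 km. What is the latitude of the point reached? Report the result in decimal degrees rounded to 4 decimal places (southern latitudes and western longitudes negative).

Central angle δ = d/R = 0.030403 rad.
Converting: φ₁ = 1.155185 rad, θ = 4.749041 rad.
Destination latitude: φ₂ = arcsin( sin φ₁ cos δ + cos φ₁ sin δ cos θ ) = arcsin(0.914896) = 66.1910°.
Δλ = atan2( sin θ sin δ cos φ₁ , cos δ − sin φ₁ sin φ₂ ) = atan2(-0.012265, 0.162527) = -0.075323 rad = -4.3157°.
λ₂ = λ₁ + Δλ = -162.6691°.

latitude 66.1910°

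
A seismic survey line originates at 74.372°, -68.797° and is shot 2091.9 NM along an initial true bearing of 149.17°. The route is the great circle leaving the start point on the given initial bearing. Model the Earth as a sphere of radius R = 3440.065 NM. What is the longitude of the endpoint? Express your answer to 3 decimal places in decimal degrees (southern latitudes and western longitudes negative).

The arc subtends δ = 2091.9/3440.065 = 0.608099 rad at the centre.
Converting: φ₁ = 1.298036 rad, θ = 2.603508 rad.
Destination latitude: φ₂ = arcsin( sin φ₁ cos δ + cos φ₁ sin δ cos θ ) = arcsin(0.658237) = 41.166°.
For the longitude increment, Δλ = atan2( sin θ sin δ cos φ₁, cos δ − sin φ₁ sin φ₂ ) = atan2(0.078875, 0.186833) = 22.888°.
λ₂ = -68.797° + 22.888° = -45.909°.

longitude -45.909°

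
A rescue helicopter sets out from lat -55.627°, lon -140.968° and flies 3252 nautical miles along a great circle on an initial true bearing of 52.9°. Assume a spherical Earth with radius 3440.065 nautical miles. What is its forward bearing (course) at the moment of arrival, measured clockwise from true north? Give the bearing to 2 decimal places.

final bearing 27.41°

δ = 3252/3440.065 = 0.945331 rad (54.1635°).
Converting: φ₁ = -0.970874 rad, θ = 0.923279 rad.
sin φ₂ = sin φ₁ cos δ + cos φ₁ sin δ cos θ = (-0.825380)(0.585475) + (0.564578)(0.810691)(0.603208) = -0.207152
φ₂ = asin(-0.207152) = -0.208662 rad = -11.955°.
Then Δλ = atan2(0.365053, 0.414496) = 0.722058 rad, from sin θ sin δ cos φ₁ over cos δ − sin φ₁ sin φ₂.
λ₂ = -140.968° + 41.371° = -99.597°.
The forward bearing on arrival equals the back-azimuth from the destination plus 180°.
Back-azimuth from P₂ (-11.96°, -99.60°) to P₁ (-55.63°, -140.97°), with Δλ' = λ₁ − λ₂ = -41.37°: atan2( sin Δλ' cos φ₁ , cos φ₂ sin φ₁ − sin φ₂ cos φ₁ cos Δλ' ) = 207.41°.
Final bearing = (207.41° + 180°) mod 360° = 27.41°.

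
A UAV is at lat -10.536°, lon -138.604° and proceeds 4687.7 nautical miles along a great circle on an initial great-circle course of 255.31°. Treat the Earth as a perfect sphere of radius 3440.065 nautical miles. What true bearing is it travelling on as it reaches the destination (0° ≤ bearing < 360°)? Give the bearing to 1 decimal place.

final bearing 277.6°

The arc subtends δ = 4687.7/3440.065 = 1.362678 rad at the centre.
Converting: φ₁ = -0.183888 rad, θ = 4.456000 rad.
Applying the spherical law of cosines for sides, sin φ₂ = sin φ₁ cos δ + cos φ₁ sin δ cos θ = -0.281715, so φ₂ = -16.363°.
Then Δλ = atan2(-0.930482, 0.155107) = -1.405620 rad, from sin θ sin δ cos φ₁ over cos δ − sin φ₁ sin φ₂.
λ₂ = -138.604° + -80.536° = -219.140°, normalized to (−180°, 180°] → 140.860°.
The forward bearing on arrival equals the back-azimuth from the destination plus 180°.
Back-azimuth from P₂ (-16.4°, 140.9°) to P₁ (-10.5°, -138.6°), with Δλ' = λ₁ − λ₂ = -279.5°: atan2( sin Δλ' cos φ₁ , cos φ₂ sin φ₁ − sin φ₂ cos φ₁ cos Δλ' ) = 97.6°.
Final bearing = (97.6° + 180°) mod 360° = 277.6°.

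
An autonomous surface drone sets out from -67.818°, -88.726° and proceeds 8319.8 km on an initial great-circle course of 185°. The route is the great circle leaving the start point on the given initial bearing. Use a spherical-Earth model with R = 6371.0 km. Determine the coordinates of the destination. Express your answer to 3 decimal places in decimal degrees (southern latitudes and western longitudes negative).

The arc subtends δ = 8319.8/6371 = 1.305886 rad at the centre.
Converting: φ₁ = -1.183647 rad, θ = 3.228859 rad.
Applying the spherical law of cosines for sides, sin φ₂ = sin φ₁ cos δ + cos φ₁ sin δ cos θ = -0.605438, so φ₂ = -37.260°.
Then Δλ = atan2(-0.031758, -0.298806) = -3.035708 rad, from sin θ sin δ cos φ₁ over cos δ − sin φ₁ sin φ₂.
λ₂ = -88.726° + -173.933° = -262.659°, normalized to (−180°, 180°] → 97.341°.

latitude -37.260°, longitude 97.341°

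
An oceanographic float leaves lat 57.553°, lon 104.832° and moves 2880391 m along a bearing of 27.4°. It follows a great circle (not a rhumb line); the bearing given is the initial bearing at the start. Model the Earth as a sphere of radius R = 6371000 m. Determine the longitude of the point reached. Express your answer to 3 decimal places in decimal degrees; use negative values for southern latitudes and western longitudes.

Central angle δ = d/R = 0.452110 rad.
With φ₁ = 57.553° = 1.004489 rad and θ = 27.4° = 0.478220 rad:
Destination latitude: φ₂ = arcsin( sin φ₁ cos δ + cos φ₁ sin δ cos θ ) = arcsin(0.967192) = 75.283°.
Then Δλ = atan2(0.107864, 0.083326) = 0.913048 rad, from sin θ sin δ cos φ₁ over cos δ − sin φ₁ sin φ₂.
λ₂ = 104.832° + 52.314° = 157.146°.

longitude 157.146°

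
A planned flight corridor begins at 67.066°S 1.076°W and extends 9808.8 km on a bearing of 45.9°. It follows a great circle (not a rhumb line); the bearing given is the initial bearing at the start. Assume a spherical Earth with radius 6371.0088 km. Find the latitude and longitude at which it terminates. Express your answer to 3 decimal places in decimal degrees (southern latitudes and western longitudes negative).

δ = 9808.8/6371.0088 = 1.539599 rad (88.2125°).
Start latitude φ₁ = -1.170523 rad; initial bearing θ = 0.801106 rad.
Destination latitude: φ₂ = arcsin( sin φ₁ cos δ + cos φ₁ sin δ cos θ ) = arcsin(0.242318) = 14.023°.
Then Δλ = atan2(0.279696, 0.254356) = 0.832812 rad, from sin θ sin δ cos φ₁ over cos δ − sin φ₁ sin φ₂.
Hence λ₂ = -1.076° + 47.717° = 46.641°.

latitude 14.023°, longitude 46.641°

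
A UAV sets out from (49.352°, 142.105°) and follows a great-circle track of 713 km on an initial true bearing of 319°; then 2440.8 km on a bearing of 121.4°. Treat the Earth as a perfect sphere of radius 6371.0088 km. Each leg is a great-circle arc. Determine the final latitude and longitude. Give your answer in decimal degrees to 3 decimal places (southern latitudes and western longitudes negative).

Apply the spherical direct solution leg by leg, carrying full precision between legs.
Leg 1: from (49.352°, 142.105°), δ = 713/6371.0088 = 0.111913 rad, θ = 319° → φ = 53.987°, λ = 134.947°.
Leg 2: from (53.987°, 134.947°), δ = 2440.8/6371.0088 = 0.383110 rad, θ = 121.4° → φ = 39.474°, λ = 159.362°.

latitude 39.474°, longitude 159.362°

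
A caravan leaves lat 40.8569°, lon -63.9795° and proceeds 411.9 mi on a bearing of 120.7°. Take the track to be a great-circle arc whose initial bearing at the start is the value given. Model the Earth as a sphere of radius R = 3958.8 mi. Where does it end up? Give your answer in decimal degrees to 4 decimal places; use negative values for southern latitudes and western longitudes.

Angular distance δ = d/R = 411.9 / 3958.8 = 0.104047 rad.
With φ₁ = 40.8569° = 0.713087 rad and θ = 120.7° = 2.106612 rad:
Applying the spherical law of cosines for sides, sin φ₂ = sin φ₁ cos δ + cos φ₁ sin δ cos θ = 0.610529, so φ₂ = 37.6278°.
For the longitude increment, Δλ = atan2( sin θ sin δ cos φ₁, cos δ − sin φ₁ sin φ₂ ) = atan2(0.067544, 0.595201) = 6.4743°.
λ₂ = λ₁ + Δλ = -57.5052°.

latitude 37.6278°, longitude -57.5052°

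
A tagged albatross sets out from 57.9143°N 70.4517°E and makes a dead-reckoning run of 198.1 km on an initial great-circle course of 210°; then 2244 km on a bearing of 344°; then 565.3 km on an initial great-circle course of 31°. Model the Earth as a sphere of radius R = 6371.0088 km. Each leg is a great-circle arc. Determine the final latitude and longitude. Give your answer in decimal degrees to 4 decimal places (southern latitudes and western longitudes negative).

latitude 78.8787°, longitude 61.2281°

Apply the spherical direct solution leg by leg, carrying full precision between legs.
Leg 1: from (57.9143°, 70.4517°), δ = 198.1/6371.0088 = 0.031094 rad, θ = 210° → φ = 56.3609°, λ = 68.8437°.
Leg 2: from (56.3609°, 68.8437°), δ = 2244/6371.0088 = 0.352221 rad, θ = 344° → φ = 74.8262°, λ = 47.5414°.
Leg 3: from (74.8262°, 47.5414°), δ = 565.3/6371.0088 = 0.088730 rad, θ = 31° → φ = 78.8787°, λ = 61.2281°.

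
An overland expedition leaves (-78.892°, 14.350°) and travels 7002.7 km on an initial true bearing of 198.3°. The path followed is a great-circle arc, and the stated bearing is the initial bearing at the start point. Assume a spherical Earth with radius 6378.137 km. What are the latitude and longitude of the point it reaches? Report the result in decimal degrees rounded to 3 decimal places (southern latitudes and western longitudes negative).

latitude -37.572°, longitude -144.998°

The arc subtends δ = 7002.7/6378.137 = 1.097922 rad at the centre.
With φ₁ = -78.892° = -1.376925 rad and θ = 198.3° = 3.460988 rad:
Destination latitude: φ₂ = arcsin( sin φ₁ cos δ + cos φ₁ sin δ cos θ ) = arcsin(-0.609757) = -37.572°.
Δλ = atan2( sin θ sin δ cos φ₁ , cos δ − sin φ₁ sin φ₂ ) = atan2(-0.053855, -0.142887) = -2.781151 rad = -159.348°.
λ₂ = 14.350° + -159.348° = -144.998°.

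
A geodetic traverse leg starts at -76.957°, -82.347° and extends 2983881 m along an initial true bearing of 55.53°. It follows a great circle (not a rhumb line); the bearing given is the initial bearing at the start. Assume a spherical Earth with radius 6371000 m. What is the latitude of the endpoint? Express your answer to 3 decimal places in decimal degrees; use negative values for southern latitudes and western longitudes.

Angular distance δ = d/R = 2983881 / 6371000 = 0.468354 rad.
With φ₁ = -76.957° = -1.343153 rad and θ = 55.53° = 0.969181 rad:
Destination latitude: φ₂ = arcsin( sin φ₁ cos δ + cos φ₁ sin δ cos θ ) = arcsin(-0.811632) = -54.256°.
Then Δλ = atan2(0.083990, 0.101620) = 0.690697 rad, from sin θ sin δ cos φ₁ over cos δ − sin φ₁ sin φ₂.
Hence λ₂ = -82.347° + 39.574° = -42.773°.

latitude -54.256°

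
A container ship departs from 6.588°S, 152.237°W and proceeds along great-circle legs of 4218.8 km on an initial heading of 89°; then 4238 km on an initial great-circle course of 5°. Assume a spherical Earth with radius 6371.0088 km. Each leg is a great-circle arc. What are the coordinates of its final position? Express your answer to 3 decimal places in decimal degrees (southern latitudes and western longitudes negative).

Apply the spherical direct solution leg by leg, carrying full precision between legs.
Leg 1: from (-6.588°, -152.237°), δ = 4218.8/6371.0088 = 0.662187 rad, θ = 89° → φ = -4.578°, λ = -114.160°.
Leg 2: from (-4.578°, -114.160°), δ = 4238/6371.0088 = 0.665201 rad, θ = 5° → φ = 33.374°, λ = -110.467°.

latitude 33.374°, longitude -110.467°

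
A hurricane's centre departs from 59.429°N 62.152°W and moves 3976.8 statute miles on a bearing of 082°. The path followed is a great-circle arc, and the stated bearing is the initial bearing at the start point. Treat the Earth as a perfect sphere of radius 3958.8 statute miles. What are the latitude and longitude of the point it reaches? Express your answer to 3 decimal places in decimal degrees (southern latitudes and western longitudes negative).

latitude 31.442°, longitude 16.236°

Central angle δ = d/R = 1.004547 rad.
With φ₁ = 59.429° = 1.037232 rad and θ = 82° = 1.431170 rad:
Applying the spherical law of cosines for sides, sin φ₂ = sin φ₁ cos δ + cos φ₁ sin δ cos θ = 0.521637, so φ₂ = 31.442°.
Then Δλ = atan2(0.425045, 0.087341) = 1.368130 rad, from sin θ sin δ cos φ₁ over cos δ − sin φ₁ sin φ₂.
Hence λ₂ = -62.152° + 78.388° = 16.236°.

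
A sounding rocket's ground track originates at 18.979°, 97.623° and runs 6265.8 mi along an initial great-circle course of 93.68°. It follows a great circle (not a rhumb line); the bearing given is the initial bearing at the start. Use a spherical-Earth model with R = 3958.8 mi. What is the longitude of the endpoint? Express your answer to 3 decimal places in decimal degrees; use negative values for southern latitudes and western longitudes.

longitude -172.926°

Central angle δ = d/R = 1.582752 rad.
Converting: φ₁ = 0.331246 rad, θ = 1.635024 rad.
sin φ₂ = sin φ₁ cos δ + cos φ₁ sin δ cos θ = (0.325222)(-0.011956) + (0.945638)(0.999929)(-0.064184) = -0.064579
φ₂ = asin(-0.064579) = -0.064624 rad = -3.703°.
For the longitude increment, Δλ = atan2( sin θ sin δ cos φ₁, cos δ − sin φ₁ sin φ₂ ) = atan2(0.943621, 0.009047) = 89.451°.
λ₂ = 97.623° + 89.451° = 187.074°, normalized to (−180°, 180°] → -172.926°.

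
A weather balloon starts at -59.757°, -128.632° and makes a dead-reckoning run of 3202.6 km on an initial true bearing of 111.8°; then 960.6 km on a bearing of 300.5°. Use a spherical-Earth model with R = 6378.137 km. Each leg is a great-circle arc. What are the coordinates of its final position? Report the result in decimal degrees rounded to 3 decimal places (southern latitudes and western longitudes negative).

latitude -52.868°, longitude -83.717°

Apply the spherical direct solution leg by leg, carrying full precision between legs.
Leg 1: from (-59.757°, -128.632°), δ = 3202.6/6378.137 = 0.502122 rad, θ = 111.8° → φ = -57.917°, λ = -71.351°.
Leg 2: from (-57.917°, -71.351°), δ = 960.6/6378.137 = 0.150608 rad, θ = 300.5° → φ = -52.868°, λ = -83.717°.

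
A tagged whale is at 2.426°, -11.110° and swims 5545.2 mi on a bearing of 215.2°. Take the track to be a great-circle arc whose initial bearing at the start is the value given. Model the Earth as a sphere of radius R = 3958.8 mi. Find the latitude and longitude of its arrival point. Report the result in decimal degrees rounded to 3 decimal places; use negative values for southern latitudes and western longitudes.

latitude -52.889°, longitude -81.430°

δ = 5545.2/3958.8 = 1.400727 rad (80.2558°).
With φ₁ = 2.426° = 0.042342 rad and θ = 215.2° = 3.755949 rad:
Applying the spherical law of cosines for sides, sin φ₂ = sin φ₁ cos δ + cos φ₁ sin δ cos θ = -0.797470, so φ₂ = -52.889°.
Δλ = atan2( sin θ sin δ cos φ₁ , cos δ − sin φ₁ sin φ₂ ) = atan2(-0.567607, 0.203006) = -1.227320 rad = -70.320°.
Hence λ₂ = -11.110° + -70.320° = -81.430°.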